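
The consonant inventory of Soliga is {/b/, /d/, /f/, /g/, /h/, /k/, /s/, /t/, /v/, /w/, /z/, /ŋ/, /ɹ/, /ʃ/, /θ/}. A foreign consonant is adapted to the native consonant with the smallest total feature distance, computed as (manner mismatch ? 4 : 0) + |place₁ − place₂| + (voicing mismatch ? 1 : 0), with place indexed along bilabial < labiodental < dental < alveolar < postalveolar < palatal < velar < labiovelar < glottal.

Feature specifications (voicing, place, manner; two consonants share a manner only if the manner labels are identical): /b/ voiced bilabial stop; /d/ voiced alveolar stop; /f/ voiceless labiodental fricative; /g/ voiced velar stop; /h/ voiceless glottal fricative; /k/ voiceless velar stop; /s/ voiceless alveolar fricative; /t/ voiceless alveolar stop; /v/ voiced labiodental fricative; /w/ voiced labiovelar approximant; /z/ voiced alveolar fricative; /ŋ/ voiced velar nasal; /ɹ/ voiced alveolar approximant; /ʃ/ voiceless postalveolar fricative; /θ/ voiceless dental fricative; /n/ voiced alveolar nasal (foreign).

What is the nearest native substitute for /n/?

/ŋ/ is closest: same manner (nasal), place distance 3 (alveolar→velar), same voicing; total 3. Next closest is /d/ at distance 4.

ŋ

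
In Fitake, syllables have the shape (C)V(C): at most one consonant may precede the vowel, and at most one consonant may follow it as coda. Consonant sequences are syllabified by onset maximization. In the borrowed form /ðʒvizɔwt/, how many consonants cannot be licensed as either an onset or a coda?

Under (C)V(C), the unsyllabifiable consonants are /ð/, /ʒ/, /t/ (at most one coda consonant is licensed; onsets are limited to one consonant).

3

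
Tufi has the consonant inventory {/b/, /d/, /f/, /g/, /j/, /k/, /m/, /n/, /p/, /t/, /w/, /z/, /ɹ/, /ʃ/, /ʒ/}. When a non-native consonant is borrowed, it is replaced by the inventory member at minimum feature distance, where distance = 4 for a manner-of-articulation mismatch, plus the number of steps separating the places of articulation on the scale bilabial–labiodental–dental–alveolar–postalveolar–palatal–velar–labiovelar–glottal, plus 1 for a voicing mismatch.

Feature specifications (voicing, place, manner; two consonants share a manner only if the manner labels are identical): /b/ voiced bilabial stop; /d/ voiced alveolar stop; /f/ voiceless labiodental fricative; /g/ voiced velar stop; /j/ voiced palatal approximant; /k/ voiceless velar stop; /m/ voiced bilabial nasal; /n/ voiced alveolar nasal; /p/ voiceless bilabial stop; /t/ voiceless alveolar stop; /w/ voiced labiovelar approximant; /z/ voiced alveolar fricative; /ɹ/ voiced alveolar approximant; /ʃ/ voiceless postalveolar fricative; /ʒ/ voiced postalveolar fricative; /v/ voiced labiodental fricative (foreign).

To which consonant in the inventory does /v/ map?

/f/ is closest: same manner (fricative), place distance 0 (labiodental→labiodental), voicing differs (+1); total 1. Next closest is /z/ at distance 2.

f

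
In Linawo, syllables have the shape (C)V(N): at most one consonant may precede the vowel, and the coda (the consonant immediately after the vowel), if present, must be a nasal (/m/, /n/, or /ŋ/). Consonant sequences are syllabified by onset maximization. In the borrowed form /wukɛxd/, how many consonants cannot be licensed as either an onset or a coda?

The consonants /x/, /d/ cannot be parsed into a legal (C)V(N) syllable (only a nasal (/m/, /n/, or /ŋ/) is licensed in coda position; onsets are limited to one consonant).

2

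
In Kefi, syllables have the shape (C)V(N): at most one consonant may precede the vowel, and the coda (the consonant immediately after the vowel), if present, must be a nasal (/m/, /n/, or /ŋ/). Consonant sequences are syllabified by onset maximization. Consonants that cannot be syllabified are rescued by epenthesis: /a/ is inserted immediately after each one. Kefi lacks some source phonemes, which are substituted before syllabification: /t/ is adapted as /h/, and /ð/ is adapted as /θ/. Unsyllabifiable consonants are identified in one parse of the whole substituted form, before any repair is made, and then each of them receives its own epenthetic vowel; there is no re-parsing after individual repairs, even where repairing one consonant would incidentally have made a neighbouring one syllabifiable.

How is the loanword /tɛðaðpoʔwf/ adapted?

Substitution: /t/ → /h/, /ð/ → /θ/, giving /hɛθaθpoʔwf/.
Syllabifying with onset maximization leaves /θ/, /ʔ/, /w/, /f/ stranded (only a nasal (/m/, /n/, or /ŋ/) is licensed in coda position; onsets are limited to one consonant).
Inserting the epenthetic vowel yields /θ/ → /θa/, /ʔ/ → /ʔa/, /w/ → /wa/, /f/ → /fa/.

hɛθaθapoʔawafa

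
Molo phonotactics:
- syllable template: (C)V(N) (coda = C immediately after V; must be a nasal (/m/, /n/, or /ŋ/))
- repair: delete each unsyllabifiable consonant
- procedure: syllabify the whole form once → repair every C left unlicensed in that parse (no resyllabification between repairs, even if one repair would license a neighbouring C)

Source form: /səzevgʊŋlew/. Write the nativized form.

səzegʊŋle

Under (C)V(N), the unsyllabifiable consonants are /v/, /w/ (only a nasal (/m/, /n/, or /ŋ/) is licensed in coda position; onsets are limited to one consonant).
Deletion applies to /v/, /w/.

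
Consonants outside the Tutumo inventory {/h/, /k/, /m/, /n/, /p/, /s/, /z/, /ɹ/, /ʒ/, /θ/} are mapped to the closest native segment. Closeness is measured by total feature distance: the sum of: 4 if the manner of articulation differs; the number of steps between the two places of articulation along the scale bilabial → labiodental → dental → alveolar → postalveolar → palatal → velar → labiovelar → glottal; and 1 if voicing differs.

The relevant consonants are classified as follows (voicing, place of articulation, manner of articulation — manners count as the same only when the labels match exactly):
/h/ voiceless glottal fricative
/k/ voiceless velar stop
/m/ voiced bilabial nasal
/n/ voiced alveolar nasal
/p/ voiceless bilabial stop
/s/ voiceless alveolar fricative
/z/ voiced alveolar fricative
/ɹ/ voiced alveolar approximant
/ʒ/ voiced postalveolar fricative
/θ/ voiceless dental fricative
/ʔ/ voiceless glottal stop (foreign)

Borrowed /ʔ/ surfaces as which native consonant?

/k/ is closest: same manner (stop), place distance 2 (glottal→velar), same voicing; total 2. Next closest is /h/ at distance 4.

k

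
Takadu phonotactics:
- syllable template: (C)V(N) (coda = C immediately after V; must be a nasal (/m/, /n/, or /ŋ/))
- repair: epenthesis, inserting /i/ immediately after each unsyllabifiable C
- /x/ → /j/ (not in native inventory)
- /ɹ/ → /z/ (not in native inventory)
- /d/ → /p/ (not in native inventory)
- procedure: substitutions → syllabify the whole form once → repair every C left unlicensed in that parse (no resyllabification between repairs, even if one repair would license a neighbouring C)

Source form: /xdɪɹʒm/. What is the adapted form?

jipɪziʒimi

Substitution: /x/ → /j/, /d/ → /p/, /ɹ/ → /z/, giving /jpɪzʒm/.
Under (C)V(N), the unsyllabifiable consonants are /j/, /z/, /ʒ/, /m/ (only a nasal (/m/, /n/, or /ŋ/) is licensed in coda position; onsets are limited to one consonant).
Inserting the epenthetic vowel yields /j/ → /ji/, /z/ → /zi/, /ʒ/ → /ʒi/, /m/ → /mi/.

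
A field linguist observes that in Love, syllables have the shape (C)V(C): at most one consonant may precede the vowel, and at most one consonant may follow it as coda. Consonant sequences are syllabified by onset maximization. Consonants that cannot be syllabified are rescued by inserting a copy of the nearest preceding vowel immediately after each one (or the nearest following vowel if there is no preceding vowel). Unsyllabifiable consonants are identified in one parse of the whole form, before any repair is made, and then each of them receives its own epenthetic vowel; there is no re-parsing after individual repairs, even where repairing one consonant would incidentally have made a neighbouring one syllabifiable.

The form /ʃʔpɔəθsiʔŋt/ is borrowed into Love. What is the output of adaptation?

Under (C)V(C), the unsyllabifiable consonants are /ʃ/, /ʔ/, /ŋ/, /t/ (at most one coda consonant is licensed; onsets are limited to one consonant).
Inserting the epenthetic vowel yields /ʃ/ → /ʃɔ/, /ʔ/ → /ʔɔ/, /ŋ/ → /ŋi/, /t/ → /ti/.

ʃɔʔɔpɔəθsiʔŋiti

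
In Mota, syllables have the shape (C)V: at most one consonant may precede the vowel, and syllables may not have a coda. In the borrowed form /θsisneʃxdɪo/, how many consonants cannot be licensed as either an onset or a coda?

4

Under (C)V, the unsyllabifiable consonants are /θ/, /s/, /ʃ/, /x/ (no codas are permitted; onsets are limited to one consonant).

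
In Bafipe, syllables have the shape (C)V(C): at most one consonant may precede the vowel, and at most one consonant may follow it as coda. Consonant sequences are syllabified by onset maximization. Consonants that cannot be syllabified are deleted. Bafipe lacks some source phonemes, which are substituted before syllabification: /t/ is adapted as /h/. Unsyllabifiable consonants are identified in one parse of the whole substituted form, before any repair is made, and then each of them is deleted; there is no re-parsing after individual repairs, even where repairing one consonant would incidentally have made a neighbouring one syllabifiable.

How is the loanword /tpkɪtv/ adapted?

Substitution: /t/ → /h/, giving /hpkɪhv/.
Under (C)V(C), the unsyllabifiable consonants are /h/, /p/, /v/ (at most one coda consonant is licensed; onsets are limited to one consonant).
Deleting the stranded consonants removes /h/, /p/, /v/.

kɪh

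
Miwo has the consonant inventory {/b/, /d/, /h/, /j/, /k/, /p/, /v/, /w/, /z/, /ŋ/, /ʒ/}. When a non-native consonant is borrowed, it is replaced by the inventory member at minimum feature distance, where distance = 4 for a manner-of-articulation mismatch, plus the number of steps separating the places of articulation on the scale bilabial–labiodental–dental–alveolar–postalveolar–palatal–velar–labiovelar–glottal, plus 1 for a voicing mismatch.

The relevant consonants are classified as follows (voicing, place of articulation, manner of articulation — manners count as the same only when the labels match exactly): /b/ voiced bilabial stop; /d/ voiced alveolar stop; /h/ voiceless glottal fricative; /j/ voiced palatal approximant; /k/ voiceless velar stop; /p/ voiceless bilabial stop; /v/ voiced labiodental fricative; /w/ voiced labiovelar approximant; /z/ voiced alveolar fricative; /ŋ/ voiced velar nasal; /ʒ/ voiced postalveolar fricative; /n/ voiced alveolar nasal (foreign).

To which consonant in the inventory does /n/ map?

ŋ

/ŋ/ is closest: same manner (nasal), place distance 3 (alveolar→velar), same voicing; total 3. Next closest is /d/ at distance 4.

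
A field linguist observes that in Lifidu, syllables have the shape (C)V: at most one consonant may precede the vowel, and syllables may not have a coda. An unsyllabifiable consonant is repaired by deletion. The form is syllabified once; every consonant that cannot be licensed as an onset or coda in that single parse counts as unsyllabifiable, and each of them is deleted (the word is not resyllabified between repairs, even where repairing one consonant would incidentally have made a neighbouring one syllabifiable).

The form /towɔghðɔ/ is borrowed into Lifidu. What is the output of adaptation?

towɔðɔ

Syllabifying with onset maximization leaves /g/, /h/ stranded (no codas are permitted; onsets are limited to one consonant).
Deleting the stranded consonants removes /g/, /h/.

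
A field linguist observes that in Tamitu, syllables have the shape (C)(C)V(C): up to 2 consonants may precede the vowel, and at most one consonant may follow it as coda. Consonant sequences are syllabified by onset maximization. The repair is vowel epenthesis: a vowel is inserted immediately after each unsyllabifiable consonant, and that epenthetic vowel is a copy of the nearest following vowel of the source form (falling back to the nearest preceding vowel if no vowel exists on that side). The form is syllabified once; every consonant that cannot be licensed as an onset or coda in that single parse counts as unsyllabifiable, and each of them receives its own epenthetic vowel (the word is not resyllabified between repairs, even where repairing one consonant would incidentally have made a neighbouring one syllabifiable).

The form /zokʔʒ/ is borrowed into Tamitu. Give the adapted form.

The consonants /ʔ/, /ʒ/ cannot be parsed into a legal (C)(C)V(C) syllable (at most one coda consonant is licensed; onsets may contain at most 2 consonants).
Inserting the epenthetic vowel yields /ʔ/ → /ʔo/, /ʒ/ → /ʒo/.

zokʔoʒo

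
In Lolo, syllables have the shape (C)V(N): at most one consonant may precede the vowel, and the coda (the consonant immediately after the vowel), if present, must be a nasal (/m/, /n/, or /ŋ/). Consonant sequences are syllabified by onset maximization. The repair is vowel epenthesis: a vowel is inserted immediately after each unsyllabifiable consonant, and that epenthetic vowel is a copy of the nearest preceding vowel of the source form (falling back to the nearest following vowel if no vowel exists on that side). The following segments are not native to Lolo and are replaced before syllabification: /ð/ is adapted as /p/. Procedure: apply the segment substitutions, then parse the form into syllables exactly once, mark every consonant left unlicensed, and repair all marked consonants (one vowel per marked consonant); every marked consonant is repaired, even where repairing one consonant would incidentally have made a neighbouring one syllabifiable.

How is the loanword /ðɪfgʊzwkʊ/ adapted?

Substitution: /ð/ → /p/, giving /pɪfgʊzwkʊ/.
Syllabifying with onset maximization leaves /f/, /z/, /w/ stranded (only a nasal (/m/, /n/, or /ŋ/) is licensed in coda position; onsets are limited to one consonant).
Inserting the epenthetic vowel yields /f/ → /fɪ/, /z/ → /zʊ/, /w/ → /wʊ/.

pɪfɪgʊzʊwʊkʊ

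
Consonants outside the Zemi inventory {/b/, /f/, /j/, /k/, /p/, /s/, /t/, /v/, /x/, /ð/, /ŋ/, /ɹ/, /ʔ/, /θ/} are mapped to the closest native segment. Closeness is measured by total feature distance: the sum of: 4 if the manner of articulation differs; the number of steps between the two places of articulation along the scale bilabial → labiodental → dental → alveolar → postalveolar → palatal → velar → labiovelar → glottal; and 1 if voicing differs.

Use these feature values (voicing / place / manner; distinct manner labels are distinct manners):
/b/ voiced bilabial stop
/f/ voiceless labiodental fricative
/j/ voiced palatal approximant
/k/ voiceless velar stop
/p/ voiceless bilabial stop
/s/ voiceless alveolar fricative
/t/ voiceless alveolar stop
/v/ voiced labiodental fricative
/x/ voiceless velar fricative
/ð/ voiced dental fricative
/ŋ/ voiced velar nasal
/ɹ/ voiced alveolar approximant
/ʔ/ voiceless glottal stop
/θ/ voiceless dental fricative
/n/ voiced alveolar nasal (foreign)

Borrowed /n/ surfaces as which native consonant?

/ŋ/ is closest: same manner (nasal), place distance 3 (alveolar→velar), same voicing; total 3. Next closest is /ɹ/ at distance 4.

ŋ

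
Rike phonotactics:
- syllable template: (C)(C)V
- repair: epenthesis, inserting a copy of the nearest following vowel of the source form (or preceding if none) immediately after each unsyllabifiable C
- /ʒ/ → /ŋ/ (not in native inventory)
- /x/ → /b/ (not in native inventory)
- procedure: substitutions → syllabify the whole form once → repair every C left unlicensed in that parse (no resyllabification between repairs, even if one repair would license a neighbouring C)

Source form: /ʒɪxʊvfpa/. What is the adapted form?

ŋɪbʊvafpa

Substitution: /ʒ/ → /ŋ/, /x/ → /b/, giving /ŋɪbʊvfpa/.
The consonants /v/ cannot be parsed into a legal (C)(C)V syllable (no codas are permitted; onsets may contain at most 2 consonants).
Epenthesis after each stranded consonant: /v/ → /va/.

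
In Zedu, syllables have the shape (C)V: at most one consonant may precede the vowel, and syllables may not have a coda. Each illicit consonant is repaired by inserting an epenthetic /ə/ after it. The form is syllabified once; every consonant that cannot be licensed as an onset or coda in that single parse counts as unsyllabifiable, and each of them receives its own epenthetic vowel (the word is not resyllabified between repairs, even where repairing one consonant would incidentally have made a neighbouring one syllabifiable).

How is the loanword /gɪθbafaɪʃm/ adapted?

gɪθəbafaɪʃəmə

Under (C)V, the unsyllabifiable consonants are /θ/, /ʃ/, /m/ (no codas are permitted; onsets are limited to one consonant).
Epenthesis after each stranded consonant: /θ/ → /θə/, /ʃ/ → /ʃə/, /m/ → /mə/.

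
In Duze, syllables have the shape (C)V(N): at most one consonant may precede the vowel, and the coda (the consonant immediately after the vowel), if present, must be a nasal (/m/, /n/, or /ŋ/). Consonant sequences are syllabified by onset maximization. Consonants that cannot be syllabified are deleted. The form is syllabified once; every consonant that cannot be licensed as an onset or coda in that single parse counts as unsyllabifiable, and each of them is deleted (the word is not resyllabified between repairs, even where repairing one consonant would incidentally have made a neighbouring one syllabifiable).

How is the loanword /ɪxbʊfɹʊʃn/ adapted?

ɪbʊɹʊ

Syllabifying with onset maximization leaves /x/, /f/, /ʃ/, /n/ stranded (only a nasal (/m/, /n/, or /ŋ/) is licensed in coda position; onsets are limited to one consonant).
Each unlicensed consonant is deleted: /x/, /f/, /ʃ/, /n/.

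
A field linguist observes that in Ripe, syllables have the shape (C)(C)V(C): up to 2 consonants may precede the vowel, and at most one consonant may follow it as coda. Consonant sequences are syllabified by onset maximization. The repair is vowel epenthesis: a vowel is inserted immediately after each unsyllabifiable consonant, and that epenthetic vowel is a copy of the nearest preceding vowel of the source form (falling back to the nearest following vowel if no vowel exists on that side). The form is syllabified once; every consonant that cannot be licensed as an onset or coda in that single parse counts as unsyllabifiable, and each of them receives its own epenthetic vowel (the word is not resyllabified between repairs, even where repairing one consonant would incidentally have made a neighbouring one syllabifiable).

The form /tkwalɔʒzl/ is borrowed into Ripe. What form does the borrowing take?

Syllabifying with onset maximization leaves /t/, /z/, /l/ stranded (at most one coda consonant is licensed; onsets may contain at most 2 consonants).
Each unlicensed consonant becomes the onset of a new syllable: /t/ → /ta/, /z/ → /zɔ/, /l/ → /lɔ/.

takwalɔʒzɔlɔ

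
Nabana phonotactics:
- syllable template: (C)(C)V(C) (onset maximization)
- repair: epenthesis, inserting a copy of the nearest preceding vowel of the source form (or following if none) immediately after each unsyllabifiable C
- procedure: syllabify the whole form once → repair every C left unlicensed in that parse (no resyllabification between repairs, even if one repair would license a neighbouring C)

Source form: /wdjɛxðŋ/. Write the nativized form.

wɛdjɛxðɛŋɛ

Syllabifying with onset maximization leaves /w/, /ð/, /ŋ/ stranded (at most one coda consonant is licensed; onsets may contain at most 2 consonants).
Epenthesis after each stranded consonant: /w/ → /wɛ/, /ð/ → /ðɛ/, /ŋ/ → /ŋɛ/.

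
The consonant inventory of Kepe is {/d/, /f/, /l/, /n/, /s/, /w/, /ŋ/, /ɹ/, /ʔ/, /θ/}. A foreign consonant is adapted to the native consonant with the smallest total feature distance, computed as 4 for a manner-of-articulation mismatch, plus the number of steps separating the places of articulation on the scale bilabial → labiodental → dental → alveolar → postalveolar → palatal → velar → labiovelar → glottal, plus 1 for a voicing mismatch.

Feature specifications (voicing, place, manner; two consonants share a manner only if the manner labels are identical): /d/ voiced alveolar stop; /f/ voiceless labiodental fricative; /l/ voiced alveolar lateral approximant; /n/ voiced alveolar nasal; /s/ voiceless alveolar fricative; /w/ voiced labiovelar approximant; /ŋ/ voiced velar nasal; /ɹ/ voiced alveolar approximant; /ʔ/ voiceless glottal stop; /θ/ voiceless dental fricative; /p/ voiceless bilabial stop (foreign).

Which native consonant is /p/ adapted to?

d

/d/ is closest: same manner (stop), place distance 3 (bilabial→alveolar), voicing differs (+1); total 4. Next closest is /f/ at distance 5.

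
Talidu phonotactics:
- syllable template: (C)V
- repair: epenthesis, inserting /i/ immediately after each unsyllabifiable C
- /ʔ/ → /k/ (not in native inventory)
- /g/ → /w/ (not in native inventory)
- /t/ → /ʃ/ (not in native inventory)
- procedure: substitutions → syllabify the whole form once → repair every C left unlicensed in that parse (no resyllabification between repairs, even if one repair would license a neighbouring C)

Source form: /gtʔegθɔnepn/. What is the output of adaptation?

wiʃikewiθɔnepini

Substitution: /g/ → /w/, /t/ → /ʃ/, /ʔ/ → /k/, giving /wʃkewθɔnepn/.
The consonants /w/, /ʃ/, /w/, /p/, /n/ cannot be parsed into a legal (C)V syllable (no codas are permitted; onsets are limited to one consonant).
Epenthesis after each stranded consonant: /w/ → /wi/, /ʃ/ → /ʃi/, /w/ → /wi/, /p/ → /pi/, /n/ → /ni/.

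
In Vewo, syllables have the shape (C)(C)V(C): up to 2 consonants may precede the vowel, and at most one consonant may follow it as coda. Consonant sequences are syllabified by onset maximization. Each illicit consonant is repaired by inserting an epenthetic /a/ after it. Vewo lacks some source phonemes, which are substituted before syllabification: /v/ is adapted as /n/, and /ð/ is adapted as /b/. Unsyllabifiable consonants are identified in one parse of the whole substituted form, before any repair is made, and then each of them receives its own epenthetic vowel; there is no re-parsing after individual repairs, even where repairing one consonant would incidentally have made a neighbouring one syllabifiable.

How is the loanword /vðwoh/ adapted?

Substitution: /v/ → /n/, /ð/ → /b/, giving /nbwoh/.
Syllabifying with onset maximization leaves /n/ stranded (at most one coda consonant is licensed; onsets may contain at most 2 consonants).
Inserting the epenthetic vowel yields /n/ → /na/.

nabwoh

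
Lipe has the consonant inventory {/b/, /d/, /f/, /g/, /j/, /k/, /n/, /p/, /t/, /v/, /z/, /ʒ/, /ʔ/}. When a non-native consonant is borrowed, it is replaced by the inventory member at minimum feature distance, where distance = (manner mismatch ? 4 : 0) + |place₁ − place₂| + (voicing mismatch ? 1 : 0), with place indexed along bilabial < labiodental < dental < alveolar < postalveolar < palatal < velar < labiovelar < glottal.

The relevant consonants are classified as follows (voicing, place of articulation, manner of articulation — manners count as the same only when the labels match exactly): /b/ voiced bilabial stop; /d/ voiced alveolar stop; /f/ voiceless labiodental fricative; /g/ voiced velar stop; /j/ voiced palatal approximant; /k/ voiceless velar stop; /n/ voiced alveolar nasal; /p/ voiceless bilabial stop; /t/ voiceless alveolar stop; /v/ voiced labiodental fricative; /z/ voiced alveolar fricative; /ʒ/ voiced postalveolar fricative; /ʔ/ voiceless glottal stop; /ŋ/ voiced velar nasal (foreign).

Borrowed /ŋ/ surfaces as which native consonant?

/n/ is closest: same manner (nasal), place distance 3 (velar→alveolar), same voicing; total 3. Next closest is /g/ at distance 4.

n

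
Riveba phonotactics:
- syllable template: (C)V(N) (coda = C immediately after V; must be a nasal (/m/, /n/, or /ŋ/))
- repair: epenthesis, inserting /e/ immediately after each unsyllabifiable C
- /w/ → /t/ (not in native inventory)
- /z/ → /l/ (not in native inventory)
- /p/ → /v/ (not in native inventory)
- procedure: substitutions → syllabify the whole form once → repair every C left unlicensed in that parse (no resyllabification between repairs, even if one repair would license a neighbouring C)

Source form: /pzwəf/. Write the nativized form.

Substitution: /p/ → /v/, /z/ → /l/, /w/ → /t/, giving /vltəf/.
The consonants /v/, /l/, /f/ cannot be parsed into a legal (C)V(N) syllable (only a nasal (/m/, /n/, or /ŋ/) is licensed in coda position; onsets are limited to one consonant).
Inserting the epenthetic vowel yields /v/ → /ve/, /l/ → /le/, /f/ → /fe/.

veletəfe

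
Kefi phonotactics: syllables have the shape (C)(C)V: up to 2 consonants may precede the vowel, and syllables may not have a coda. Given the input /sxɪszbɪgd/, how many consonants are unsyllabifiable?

3

Under (C)(C)V, the unsyllabifiable consonants are /s/, /g/, /d/ (no codas are permitted; onsets may contain at most 2 consonants).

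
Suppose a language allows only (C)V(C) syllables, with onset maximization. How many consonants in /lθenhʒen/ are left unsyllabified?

2

The consonants /l/, /h/ cannot be parsed into a legal (C)V(C) syllable (at most one coda consonant is licensed; onsets are limited to one consonant).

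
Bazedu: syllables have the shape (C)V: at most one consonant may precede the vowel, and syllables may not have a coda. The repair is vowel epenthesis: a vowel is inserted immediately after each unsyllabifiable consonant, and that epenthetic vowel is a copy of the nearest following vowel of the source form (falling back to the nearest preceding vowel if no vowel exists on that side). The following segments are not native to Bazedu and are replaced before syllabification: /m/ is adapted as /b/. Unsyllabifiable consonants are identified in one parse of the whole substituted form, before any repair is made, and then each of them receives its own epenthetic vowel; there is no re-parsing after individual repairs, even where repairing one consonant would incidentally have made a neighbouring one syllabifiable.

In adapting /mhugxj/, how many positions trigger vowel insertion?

4

After substitution the input is /bhugxj/.
The unsyllabifiable consonants are /b/, /g/, /x/, /j/; each receives one epenthetic vowel.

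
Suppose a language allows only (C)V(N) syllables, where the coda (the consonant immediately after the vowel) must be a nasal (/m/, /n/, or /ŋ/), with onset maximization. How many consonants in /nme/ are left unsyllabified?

1

The consonants /n/ cannot be parsed into a legal (C)V(N) syllable (only a nasal (/m/, /n/, or /ŋ/) is licensed in coda position; onsets are limited to one consonant).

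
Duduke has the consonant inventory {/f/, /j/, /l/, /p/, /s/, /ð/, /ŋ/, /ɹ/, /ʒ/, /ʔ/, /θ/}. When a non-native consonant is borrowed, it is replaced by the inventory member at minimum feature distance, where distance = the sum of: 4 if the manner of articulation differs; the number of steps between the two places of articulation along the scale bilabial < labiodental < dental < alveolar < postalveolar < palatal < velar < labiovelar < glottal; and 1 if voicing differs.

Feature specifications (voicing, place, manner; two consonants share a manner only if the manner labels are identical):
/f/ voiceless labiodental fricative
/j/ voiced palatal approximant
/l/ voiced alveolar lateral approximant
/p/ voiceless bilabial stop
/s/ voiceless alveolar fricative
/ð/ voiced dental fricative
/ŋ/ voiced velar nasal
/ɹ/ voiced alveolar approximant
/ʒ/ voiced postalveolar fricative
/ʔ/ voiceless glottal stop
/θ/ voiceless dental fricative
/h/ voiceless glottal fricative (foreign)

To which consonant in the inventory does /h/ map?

ʔ

/ʔ/ is closest: manner differs (fricative→stop, +4), place distance 0 (glottal→glottal), same voicing; total 4. Next closest is /s/ at distance 5.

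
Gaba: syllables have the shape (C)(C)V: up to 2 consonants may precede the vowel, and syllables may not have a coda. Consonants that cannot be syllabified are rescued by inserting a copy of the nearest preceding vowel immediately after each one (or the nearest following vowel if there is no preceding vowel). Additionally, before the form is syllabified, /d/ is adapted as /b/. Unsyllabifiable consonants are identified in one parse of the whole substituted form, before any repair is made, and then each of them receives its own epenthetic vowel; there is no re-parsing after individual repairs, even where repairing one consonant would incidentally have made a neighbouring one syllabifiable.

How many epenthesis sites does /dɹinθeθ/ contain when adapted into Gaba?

1

After substitution the input is /bɹinθeθ/.
The unsyllabifiable consonants are /θ/; each receives one epenthetic vowel.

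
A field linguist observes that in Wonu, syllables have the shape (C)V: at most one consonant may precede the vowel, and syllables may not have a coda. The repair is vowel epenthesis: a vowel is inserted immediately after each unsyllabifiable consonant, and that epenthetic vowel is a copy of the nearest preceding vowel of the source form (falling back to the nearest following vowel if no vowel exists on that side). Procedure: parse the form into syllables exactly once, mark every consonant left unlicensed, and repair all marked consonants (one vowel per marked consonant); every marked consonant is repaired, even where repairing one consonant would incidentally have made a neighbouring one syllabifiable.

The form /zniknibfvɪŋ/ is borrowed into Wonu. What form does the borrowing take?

zinikinibifivɪŋɪ

Syllabifying with onset maximization leaves /z/, /k/, /b/, /f/, /ŋ/ stranded (no codas are permitted; onsets are limited to one consonant).
Inserting the epenthetic vowel yields /z/ → /zi/, /k/ → /ki/, /b/ → /bi/, /f/ → /fi/, /ŋ/ → /ŋɪ/.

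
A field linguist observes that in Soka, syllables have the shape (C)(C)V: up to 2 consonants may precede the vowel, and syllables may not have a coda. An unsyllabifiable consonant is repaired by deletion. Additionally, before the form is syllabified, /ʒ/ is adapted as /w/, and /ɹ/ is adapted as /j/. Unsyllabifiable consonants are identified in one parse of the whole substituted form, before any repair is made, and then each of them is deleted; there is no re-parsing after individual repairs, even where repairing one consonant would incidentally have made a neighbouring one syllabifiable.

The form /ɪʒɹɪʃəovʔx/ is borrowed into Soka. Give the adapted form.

ɪwjɪʃəo

Substitution: /ʒ/ → /w/, /ɹ/ → /j/, giving /ɪwjɪʃəovʔx/.
Under (C)(C)V, the unsyllabifiable consonants are /v/, /ʔ/, /x/ (no codas are permitted; onsets may contain at most 2 consonants).
Each unlicensed consonant is deleted: /v/, /ʔ/, /x/.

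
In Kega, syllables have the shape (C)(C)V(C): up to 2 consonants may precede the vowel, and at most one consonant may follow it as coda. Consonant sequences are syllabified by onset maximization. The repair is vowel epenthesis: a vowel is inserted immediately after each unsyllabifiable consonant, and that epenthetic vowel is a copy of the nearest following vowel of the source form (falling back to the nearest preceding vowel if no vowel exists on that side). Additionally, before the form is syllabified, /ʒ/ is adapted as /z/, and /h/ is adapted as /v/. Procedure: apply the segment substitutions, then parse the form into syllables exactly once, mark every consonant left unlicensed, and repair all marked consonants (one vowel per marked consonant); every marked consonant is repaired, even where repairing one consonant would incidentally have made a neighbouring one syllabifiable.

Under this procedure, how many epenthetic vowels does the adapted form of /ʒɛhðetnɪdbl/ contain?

2

After substitution the input is /zɛvðetnɪdbl/.
The unsyllabifiable consonants are /b/, /l/; each receives one epenthetic vowel.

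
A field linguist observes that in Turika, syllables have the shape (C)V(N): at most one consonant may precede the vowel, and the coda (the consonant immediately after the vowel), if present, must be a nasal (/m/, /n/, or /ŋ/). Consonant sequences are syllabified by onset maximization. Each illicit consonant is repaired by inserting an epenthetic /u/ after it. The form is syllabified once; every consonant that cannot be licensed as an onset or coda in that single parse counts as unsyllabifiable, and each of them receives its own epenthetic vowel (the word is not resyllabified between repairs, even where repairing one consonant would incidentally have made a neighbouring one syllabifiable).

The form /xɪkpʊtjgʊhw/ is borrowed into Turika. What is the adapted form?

xɪkupʊtujugʊhuwu

Under (C)V(N), the unsyllabifiable consonants are /k/, /t/, /j/, /h/, /w/ (only a nasal (/m/, /n/, or /ŋ/) is licensed in coda position; onsets are limited to one consonant).
Inserting the epenthetic vowel yields /k/ → /ku/, /t/ → /tu/, /j/ → /ju/, /h/ → /hu/, /w/ → /wu/.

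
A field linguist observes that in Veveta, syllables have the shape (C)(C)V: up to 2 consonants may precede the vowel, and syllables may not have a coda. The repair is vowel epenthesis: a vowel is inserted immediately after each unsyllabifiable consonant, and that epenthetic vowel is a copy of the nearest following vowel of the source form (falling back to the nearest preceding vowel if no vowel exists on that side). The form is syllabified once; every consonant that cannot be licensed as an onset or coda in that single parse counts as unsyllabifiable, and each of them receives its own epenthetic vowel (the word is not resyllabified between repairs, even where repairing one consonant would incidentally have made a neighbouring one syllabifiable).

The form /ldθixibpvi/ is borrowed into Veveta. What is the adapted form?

lidθixibipvi

The consonants /l/, /b/ cannot be parsed into a legal (C)(C)V syllable (no codas are permitted; onsets may contain at most 2 consonants).
Epenthesis after each stranded consonant: /l/ → /li/, /b/ → /bi/.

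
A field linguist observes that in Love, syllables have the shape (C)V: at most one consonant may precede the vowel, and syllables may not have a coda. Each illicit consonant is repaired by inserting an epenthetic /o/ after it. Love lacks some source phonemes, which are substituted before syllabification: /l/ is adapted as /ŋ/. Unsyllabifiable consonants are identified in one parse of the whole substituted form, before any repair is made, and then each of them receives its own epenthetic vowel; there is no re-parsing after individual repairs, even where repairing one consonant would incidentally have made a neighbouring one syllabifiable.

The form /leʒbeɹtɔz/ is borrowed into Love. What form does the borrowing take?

ŋeʒobeɹotɔzo

Substitution: /l/ → /ŋ/, giving /ŋeʒbeɹtɔz/.
Syllabifying with onset maximization leaves /ʒ/, /ɹ/, /z/ stranded (no codas are permitted; onsets are limited to one consonant).
Epenthesis after each stranded consonant: /ʒ/ → /ʒo/, /ɹ/ → /ɹo/, /z/ → /zo/.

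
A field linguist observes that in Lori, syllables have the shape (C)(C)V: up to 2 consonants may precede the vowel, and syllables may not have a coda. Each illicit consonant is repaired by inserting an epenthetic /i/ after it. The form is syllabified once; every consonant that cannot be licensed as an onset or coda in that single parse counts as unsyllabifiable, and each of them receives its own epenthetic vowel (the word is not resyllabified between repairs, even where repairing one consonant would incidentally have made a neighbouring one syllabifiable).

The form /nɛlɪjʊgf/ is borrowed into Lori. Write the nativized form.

nɛlɪjʊgifi

The consonants /g/, /f/ cannot be parsed into a legal (C)(C)V syllable (no codas are permitted; onsets may contain at most 2 consonants).
Epenthesis after each stranded consonant: /g/ → /gi/, /f/ → /fi/.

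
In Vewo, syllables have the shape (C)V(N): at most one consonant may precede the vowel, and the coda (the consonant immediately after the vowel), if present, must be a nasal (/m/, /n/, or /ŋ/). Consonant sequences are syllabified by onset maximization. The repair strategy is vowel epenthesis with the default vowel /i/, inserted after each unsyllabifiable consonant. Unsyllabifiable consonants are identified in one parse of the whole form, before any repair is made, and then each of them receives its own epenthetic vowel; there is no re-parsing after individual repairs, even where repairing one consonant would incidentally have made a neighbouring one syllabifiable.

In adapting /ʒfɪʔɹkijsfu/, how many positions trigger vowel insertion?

The unsyllabifiable consonants are /ʒ/, /ʔ/, /ɹ/, /j/, /s/; each receives one epenthetic vowel.

5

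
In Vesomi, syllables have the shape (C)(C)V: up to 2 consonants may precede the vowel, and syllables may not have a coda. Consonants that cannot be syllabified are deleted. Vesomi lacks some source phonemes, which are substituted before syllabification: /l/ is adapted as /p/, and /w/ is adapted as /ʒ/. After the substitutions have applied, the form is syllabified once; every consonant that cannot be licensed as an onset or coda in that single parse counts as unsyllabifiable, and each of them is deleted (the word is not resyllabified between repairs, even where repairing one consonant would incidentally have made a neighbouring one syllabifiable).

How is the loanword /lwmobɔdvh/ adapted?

Substitution: /l/ → /p/, /w/ → /ʒ/, giving /pʒmobɔdvh/.
The consonants /p/, /d/, /v/, /h/ cannot be parsed into a legal (C)(C)V syllable (no codas are permitted; onsets may contain at most 2 consonants).
Deleting the stranded consonants removes /p/, /d/, /v/, /h/.

ʒmobɔ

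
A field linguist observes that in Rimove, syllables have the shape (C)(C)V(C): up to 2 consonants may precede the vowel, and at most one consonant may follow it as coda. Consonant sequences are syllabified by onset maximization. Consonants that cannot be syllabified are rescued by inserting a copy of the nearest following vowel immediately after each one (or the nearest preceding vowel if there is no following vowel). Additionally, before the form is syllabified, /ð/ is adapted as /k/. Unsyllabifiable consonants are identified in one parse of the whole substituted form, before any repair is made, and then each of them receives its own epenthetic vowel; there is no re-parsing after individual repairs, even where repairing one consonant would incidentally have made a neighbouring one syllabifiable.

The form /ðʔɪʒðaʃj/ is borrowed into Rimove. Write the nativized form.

kʔɪʒkaʃja

Substitution: /ð/ → /k/, giving /kʔɪʒkaʃj/.
Syllabifying with onset maximization leaves /j/ stranded (at most one coda consonant is licensed; onsets may contain at most 2 consonants).
Inserting the epenthetic vowel yields /j/ → /ja/.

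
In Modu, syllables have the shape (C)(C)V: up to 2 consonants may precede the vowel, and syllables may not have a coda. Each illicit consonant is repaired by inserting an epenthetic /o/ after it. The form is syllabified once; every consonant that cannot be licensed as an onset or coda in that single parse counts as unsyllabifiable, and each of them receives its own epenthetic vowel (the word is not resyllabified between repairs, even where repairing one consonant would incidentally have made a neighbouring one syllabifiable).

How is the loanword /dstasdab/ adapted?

Syllabifying with onset maximization leaves /d/, /b/ stranded (no codas are permitted; onsets may contain at most 2 consonants).
Inserting the epenthetic vowel yields /d/ → /do/, /b/ → /bo/.

dostasdabo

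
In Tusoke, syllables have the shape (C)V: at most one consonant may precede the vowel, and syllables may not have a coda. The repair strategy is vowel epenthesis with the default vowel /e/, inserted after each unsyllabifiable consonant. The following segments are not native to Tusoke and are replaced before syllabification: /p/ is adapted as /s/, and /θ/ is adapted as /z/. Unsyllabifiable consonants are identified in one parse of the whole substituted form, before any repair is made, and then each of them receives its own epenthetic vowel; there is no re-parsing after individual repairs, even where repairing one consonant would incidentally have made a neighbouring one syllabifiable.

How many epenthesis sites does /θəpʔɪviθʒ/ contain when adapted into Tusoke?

After substitution the input is /zəsʔɪvizʒ/.
The unsyllabifiable consonants are /s/, /z/, /ʒ/; each receives one epenthetic vowel.

3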